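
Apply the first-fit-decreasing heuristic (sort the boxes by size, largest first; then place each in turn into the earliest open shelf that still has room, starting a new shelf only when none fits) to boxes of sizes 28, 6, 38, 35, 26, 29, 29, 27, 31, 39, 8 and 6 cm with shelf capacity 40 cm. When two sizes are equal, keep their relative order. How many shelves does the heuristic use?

Sorted descending: 39, 38, 35, 31, 29, 29, 28, 27, 26, 8, 6, 6.
  39 → shelf 1 (new)  [load 39/40]
  38 → shelf 2 (new)  [load 38/40]
  35 → shelf 3 (new)  [load 35/40]
  31 → shelf 4 (new)  [load 31/40]
  29 → shelf 5 (new)  [load 29/40]
  29 → shelf 6 (new)  [load 29/40]
  28 → shelf 7 (new)  [load 28/40]
  27 → shelf 8 (new)  [load 27/40]
  26 → shelf 9 (new)  [load 26/40]
  8 → shelf 4  [load 39/40]
  6 → shelf 5  [load 35/40]
  6 → shelf 6  [load 35/40]
9 shelves opened.

9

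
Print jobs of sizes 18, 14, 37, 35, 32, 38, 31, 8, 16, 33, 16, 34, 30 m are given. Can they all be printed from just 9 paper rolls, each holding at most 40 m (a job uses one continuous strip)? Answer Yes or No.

Total = 342 m; ⌈342/40⌉ = 9.
The bound of 9 does not rule out 9, but exhaustive search shows no assignment into 9 paper rolls of capacity 40 m exists — the minimum is 10.

No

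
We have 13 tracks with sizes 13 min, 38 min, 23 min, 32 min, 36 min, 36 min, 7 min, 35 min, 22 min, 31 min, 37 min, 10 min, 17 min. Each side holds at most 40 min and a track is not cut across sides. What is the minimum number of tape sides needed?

10

Total = 38 + 37 + 36 + 36 + 35 + 32 + 31 + 23 + 22 + 17 + 13 + 10 + 7 = 337 min.
Lower bound: ⌈337/40⌉ = 9 tape sides.
A packing using 10 tape sides:
  side 1: 38 = 38
  side 2: 37 = 37
  side 3: 36 = 36
  side 4: 36 = 36
  side 5: 35 = 35
  side 6: 32 + 7 = 39
  side 7: 31 = 31
  side 8: 23 + 17 = 40
  side 9: 22 + 13 = 35
  side 10: 10 = 10
No arrangement into 9 tape sides stays within capacity, so 10 is optimal.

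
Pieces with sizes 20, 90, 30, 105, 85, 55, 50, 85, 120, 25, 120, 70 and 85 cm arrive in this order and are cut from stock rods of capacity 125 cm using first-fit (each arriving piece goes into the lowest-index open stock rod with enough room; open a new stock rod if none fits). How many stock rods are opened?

  20 → stock rod 1 (new)  [load 20/125]
  90 → stock rod 1  [load 110/125]
  30 → stock rod 2 (new)  [load 30/125]
  105 → stock rod 3 (new)  [load 105/125]
  85 → stock rod 2  [load 115/125]
  55 → stock rod 4 (new)  [load 55/125]
  50 → stock rod 4  [load 105/125]
  85 → stock rod 5 (new)  [load 85/125]
  120 → stock rod 6 (new)  [load 120/125]
  25 → stock rod 5  [load 110/125]
  120 → stock rod 7 (new)  [load 120/125]
  70 → stock rod 8 (new)  [load 70/125]
  85 → stock rod 9 (new)  [load 85/125]
9 stock rods opened.

9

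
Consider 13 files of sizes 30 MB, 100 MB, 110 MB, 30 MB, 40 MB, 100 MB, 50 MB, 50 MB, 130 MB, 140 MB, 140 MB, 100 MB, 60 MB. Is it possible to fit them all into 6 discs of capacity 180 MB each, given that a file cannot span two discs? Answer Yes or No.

No

Total = 1080 MB; ⌈1080/180⌉ = 6.
7 files each exceed half the capacity and cannot share a disc, forcing at least 7 discs.
At least 7 discs are required, but only 6 are allowed.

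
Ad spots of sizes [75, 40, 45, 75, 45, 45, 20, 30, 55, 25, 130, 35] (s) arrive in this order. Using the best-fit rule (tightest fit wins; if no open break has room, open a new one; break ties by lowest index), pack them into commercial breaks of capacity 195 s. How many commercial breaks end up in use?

4

  75 → break 1 (new)  [load 75/195]
  40 → break 1  [load 115/195]
  45 → break 1  [load 160/195]
  75 → break 2 (new)  [load 75/195]
  45 → break 2  [load 120/195]
  45 → break 2  [load 165/195]
  20 → break 2  [load 185/195]
  30 → break 1  [load 190/195]
  55 → break 3 (new)  [load 55/195]
  25 → break 3  [load 80/195]
  130 → break 4 (new)  [load 130/195]
  35 → break 4  [load 165/195]
4 commercial breaks opened.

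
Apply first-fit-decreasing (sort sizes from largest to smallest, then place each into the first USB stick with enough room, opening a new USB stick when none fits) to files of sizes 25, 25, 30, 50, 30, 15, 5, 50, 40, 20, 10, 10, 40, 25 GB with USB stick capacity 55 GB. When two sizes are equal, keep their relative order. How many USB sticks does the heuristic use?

Sorted descending: 50, 50, 40, 40, 30, 30, 25, 25, 25, 20, 15, 10, 10, 5.
  50 → USB stick 1 (new)  [load 50/55]
  50 → USB stick 2 (new)  [load 50/55]
  40 → USB stick 3 (new)  [load 40/55]
  40 → USB stick 4 (new)  [load 40/55]
  30 → USB stick 5 (new)  [load 30/55]
  30 → USB stick 6 (new)  [load 30/55]
  25 → USB stick 5  [load 55/55]
  25 → USB stick 6  [load 55/55]
  25 → USB stick 7 (new)  [load 25/55]
  20 → USB stick 7  [load 45/55]
  15 → USB stick 3  [load 55/55]
  10 → USB stick 4  [load 50/55]
  10 → USB stick 7  [load 55/55]
  5 → USB stick 1  [load 55/55]
7 USB sticks opened.

7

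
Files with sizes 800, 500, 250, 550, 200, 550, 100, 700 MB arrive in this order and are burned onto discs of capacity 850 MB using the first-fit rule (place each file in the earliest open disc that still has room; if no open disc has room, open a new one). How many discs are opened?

  800 → disc 1 (new)  [load 800/850]
  500 → disc 2 (new)  [load 500/850]
  250 → disc 2  [load 750/850]
  550 → disc 3 (new)  [load 550/850]
  200 → disc 3  [load 750/850]
  550 → disc 4 (new)  [load 550/850]
  100 → disc 2  [load 850/850]
  700 → disc 5 (new)  [load 700/850]
5 discs opened.

5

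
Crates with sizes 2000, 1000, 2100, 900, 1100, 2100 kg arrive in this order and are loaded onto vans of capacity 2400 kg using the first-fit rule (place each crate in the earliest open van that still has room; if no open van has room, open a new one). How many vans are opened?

  2000 → van 1 (new)  [load 2000/2400]
  1000 → van 2 (new)  [load 1000/2400]
  2100 → van 3 (new)  [load 2100/2400]
  900 → van 2  [load 1900/2400]
  1100 → van 4 (new)  [load 1100/2400]
  2100 → van 5 (new)  [load 2100/2400]
5 vans opened.

5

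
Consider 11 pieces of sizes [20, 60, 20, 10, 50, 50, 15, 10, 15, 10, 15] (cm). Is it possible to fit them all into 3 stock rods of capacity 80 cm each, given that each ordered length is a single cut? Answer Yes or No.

No

Total = 275 cm; ⌈275/80⌉ = 4.
At least 4 stock rods are required, but only 3 are allowed.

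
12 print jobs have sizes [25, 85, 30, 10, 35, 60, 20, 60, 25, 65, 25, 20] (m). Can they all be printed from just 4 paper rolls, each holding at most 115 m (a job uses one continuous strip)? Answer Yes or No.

Yes

A valid assignment using 4 paper rolls:
  roll 1: 85 + 30 = 115
  roll 2: 65 + 25 + 25 = 115
  roll 3: 60 + 35 + 20 = 115
  roll 4: 60 + 25 + 20 + 10 = 115
Every load is within 115 m, so 4 paper rolls suffice.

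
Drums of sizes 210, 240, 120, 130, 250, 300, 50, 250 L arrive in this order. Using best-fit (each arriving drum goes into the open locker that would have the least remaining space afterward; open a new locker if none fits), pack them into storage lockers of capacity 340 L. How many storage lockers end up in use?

  210 → locker 1 (new)  [load 210/340]
  240 → locker 2 (new)  [load 240/340]
  120 → locker 1  [load 330/340]
  130 → locker 3 (new)  [load 130/340]
  250 → locker 4 (new)  [load 250/340]
  300 → locker 5 (new)  [load 300/340]
  50 → locker 4  [load 300/340]
  250 → locker 6 (new)  [load 250/340]
6 storage lockers opened.

6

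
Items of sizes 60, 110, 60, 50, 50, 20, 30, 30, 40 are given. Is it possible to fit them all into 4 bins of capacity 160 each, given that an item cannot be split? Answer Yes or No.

Yes

A valid assignment using 3 bins:
  bin 1: 110 + 50 = 160
  bin 2: 60 + 60 + 40 = 160
  bin 3: 50 + 30 + 30 + 20 = 130
That uses only 3 ≤ 4, so 4 bins are enough.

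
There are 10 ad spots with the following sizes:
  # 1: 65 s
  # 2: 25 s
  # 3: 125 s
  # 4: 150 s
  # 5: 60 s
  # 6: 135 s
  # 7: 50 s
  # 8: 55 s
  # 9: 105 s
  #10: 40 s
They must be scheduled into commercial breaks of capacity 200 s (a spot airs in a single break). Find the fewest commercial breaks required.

5

Total = 150 + 135 + 125 + 105 + 65 + 60 + 55 + 50 + 40 + 25 = 810 s.
Lower bound: ⌈810/200⌉ = 5 commercial breaks.
A packing using 5 commercial breaks:
  break 1: 150 + 50 = 200
  break 2: 135 + 65 = 200
  break 3: 125 + 60 = 185
  break 4: 105 + 55 + 40 = 200
  break 5: 25 = 25
This matches the lower bound, so 5 is optimal.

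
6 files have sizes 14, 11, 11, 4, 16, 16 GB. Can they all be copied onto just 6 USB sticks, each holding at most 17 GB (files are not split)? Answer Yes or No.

Yes

A valid assignment using 5 USB sticks:
  USB stick 1: 16 = 16
  USB stick 2: 16 = 16
  USB stick 3: 14 = 14
  USB stick 4: 11 + 4 = 15
  USB stick 5: 11 = 11
That uses only 5 ≤ 6, so 6 USB sticks are enough.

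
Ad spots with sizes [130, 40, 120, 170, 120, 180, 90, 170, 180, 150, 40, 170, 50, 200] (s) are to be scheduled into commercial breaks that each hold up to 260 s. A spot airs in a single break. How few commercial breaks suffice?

9

Total = 200 + 180 + 180 + 170 + 170 + 170 + 150 + 130 + 120 + 120 + 90 + 50 + 40 + 40 = 1810 s.
Lower bound: ⌈1810/260⌉ = 7 commercial breaks.
A packing using 9 commercial breaks:
  break 1: 200 + 50 = 250
  break 2: 180 + 40 + 40 = 260
  break 3: 180 = 180
  break 4: 170 + 90 = 260
  break 5: 170 = 170
  break 6: 170 = 170
  break 7: 150 = 150
  break 8: 130 + 120 = 250
  break 9: 120 = 120
No arrangement into 8 commercial breaks stays within capacity, so 9 is optimal.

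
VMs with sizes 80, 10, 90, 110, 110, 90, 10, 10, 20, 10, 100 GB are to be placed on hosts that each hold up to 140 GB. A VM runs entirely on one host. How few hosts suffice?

6

Total = 110 + 110 + 100 + 90 + 90 + 80 + 20 + 10 + 10 + 10 + 10 = 640 GB.
Lower bound: ⌈640/140⌉ = 5 hosts.
Also, 6 VMs each exceed 70 GB, and no two of those can share a host, so at least 6 hosts are needed.
A packing using 6 hosts:
  host 1: 110 + 20 + 10 = 140
  host 2: 110 + 10 + 10 + 10 = 140
  host 3: 100 = 100
  host 4: 90 = 90
  host 5: 90 = 90
  host 6: 80 = 80
This matches the lower bound, so 6 is optimal.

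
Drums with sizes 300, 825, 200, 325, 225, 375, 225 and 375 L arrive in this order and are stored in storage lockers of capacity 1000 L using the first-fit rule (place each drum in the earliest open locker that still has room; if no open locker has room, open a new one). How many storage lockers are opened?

  300 → locker 1 (new)  [load 300/1000]
  825 → locker 2 (new)  [load 825/1000]
  200 → locker 1  [load 500/1000]
  325 → locker 1  [load 825/1000]
  225 → locker 3 (new)  [load 225/1000]
  375 → locker 3  [load 600/1000]
  225 → locker 3  [load 825/1000]
  375 → locker 4 (new)  [load 375/1000]
4 storage lockers opened.

4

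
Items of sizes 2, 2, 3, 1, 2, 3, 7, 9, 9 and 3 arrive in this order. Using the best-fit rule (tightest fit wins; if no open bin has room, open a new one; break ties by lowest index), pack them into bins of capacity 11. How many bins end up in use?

5

  2 → bin 1 (new)  [load 2/11]
  2 → bin 1  [load 4/11]
  3 → bin 1  [load 7/11]
  1 → bin 1  [load 8/11]
  2 → bin 1  [load 10/11]
  3 → bin 2 (new)  [load 3/11]
  7 → bin 2  [load 10/11]
  9 → bin 3 (new)  [load 9/11]
  9 → bin 4 (new)  [load 9/11]
  3 → bin 5 (new)  [load 3/11]
5 bins opened.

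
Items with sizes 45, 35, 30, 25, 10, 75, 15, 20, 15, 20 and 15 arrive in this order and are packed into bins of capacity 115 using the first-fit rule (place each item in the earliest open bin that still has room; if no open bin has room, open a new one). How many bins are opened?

  45 → bin 1 (new)  [load 45/115]
  35 → bin 1  [load 80/115]
  30 → bin 1  [load 110/115]
  25 → bin 2 (new)  [load 25/115]
  10 → bin 2  [load 35/115]
  75 → bin 2  [load 110/115]
  15 → bin 3 (new)  [load 15/115]
  20 → bin 3  [load 35/115]
  15 → bin 3  [load 50/115]
  20 → bin 3  [load 70/115]
  15 → bin 3  [load 85/115]
3 bins opened.

3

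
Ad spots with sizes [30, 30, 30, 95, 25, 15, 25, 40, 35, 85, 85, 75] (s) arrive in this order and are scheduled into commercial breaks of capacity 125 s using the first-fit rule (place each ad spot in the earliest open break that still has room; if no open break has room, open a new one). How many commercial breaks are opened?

6

  30 → break 1 (new)  [load 30/125]
  30 → break 1  [load 60/125]
  30 → break 1  [load 90/125]
  95 → break 2 (new)  [load 95/125]
  25 → break 1  [load 115/125]
  15 → break 2  [load 110/125]
  25 → break 3 (new)  [load 25/125]
  40 → break 3  [load 65/125]
  35 → break 3  [load 100/125]
  85 → break 4 (new)  [load 85/125]
  85 → break 5 (new)  [load 85/125]
  75 → break 6 (new)  [load 75/125]
6 commercial breaks opened.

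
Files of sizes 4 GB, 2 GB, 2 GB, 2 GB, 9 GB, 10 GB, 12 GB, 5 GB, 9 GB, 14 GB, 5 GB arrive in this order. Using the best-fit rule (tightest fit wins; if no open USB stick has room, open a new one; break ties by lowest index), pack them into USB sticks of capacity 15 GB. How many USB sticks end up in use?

  4 → USB stick 1 (new)  [load 4/15]
  2 → USB stick 1  [load 6/15]
  2 → USB stick 1  [load 8/15]
  2 → USB stick 1  [load 10/15]
  9 → USB stick 2 (new)  [load 9/15]
  10 → USB stick 3 (new)  [load 10/15]
  12 → USB stick 4 (new)  [load 12/15]
  5 → USB stick 1  [load 15/15]
  9 → USB stick 5 (new)  [load 9/15]
  14 → USB stick 6 (new)  [load 14/15]
  5 → USB stick 3  [load 15/15]
6 USB sticks opened.

6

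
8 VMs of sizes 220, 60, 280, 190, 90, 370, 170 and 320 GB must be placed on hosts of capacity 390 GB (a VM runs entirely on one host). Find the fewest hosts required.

5

Total = 370 + 320 + 280 + 220 + 190 + 170 + 90 + 60 = 1700 GB.
Lower bound: ⌈1700/390⌉ = 5 hosts.
A packing using 5 hosts:
  host 1: 370 = 370
  host 2: 320 + 60 = 380
  host 3: 280 + 90 = 370
  host 4: 220 + 170 = 390
  host 5: 190 = 190
This matches the lower bound, so 5 is optimal.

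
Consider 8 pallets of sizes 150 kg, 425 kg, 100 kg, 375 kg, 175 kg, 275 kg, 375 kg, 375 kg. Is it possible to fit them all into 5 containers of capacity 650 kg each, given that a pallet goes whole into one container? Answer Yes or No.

Yes

A valid assignment using 4 containers:
  container 1: 425 + 175 = 600
  container 2: 375 + 275 = 650
  container 3: 375 + 150 + 100 = 625
  container 4: 375 = 375
That uses only 4 ≤ 5, so 5 containers are enough.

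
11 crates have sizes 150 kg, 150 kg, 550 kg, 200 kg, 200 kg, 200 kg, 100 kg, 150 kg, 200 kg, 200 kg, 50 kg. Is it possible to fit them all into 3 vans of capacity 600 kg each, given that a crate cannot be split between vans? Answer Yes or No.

No

Total = 2150 kg; ⌈2150/600⌉ = 4.
At least 4 vans are required, but only 3 are allowed.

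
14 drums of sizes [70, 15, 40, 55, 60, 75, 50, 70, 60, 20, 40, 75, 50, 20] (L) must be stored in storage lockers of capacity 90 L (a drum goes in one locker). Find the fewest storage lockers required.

Total = 75 + 75 + 70 + 70 + 60 + 60 + 55 + 50 + 50 + 40 + 40 + 20 + 20 + 15 = 700 L.
Lower bound: ⌈700/90⌉ = 8 storage lockers.
Also, 9 drums each exceed 45 L, and no two of those can share a locker, so at least 9 storage lockers are needed.
A packing using 9 storage lockers:
  locker 1: 75 + 15 = 90
  locker 2: 75 = 75
  locker 3: 70 + 20 = 90
  locker 4: 70 + 20 = 90
  locker 5: 60 = 60
  locker 6: 60 = 60
  locker 7: 55 = 55
  locker 8: 50 + 40 = 90
  locker 9: 50 + 40 = 90
This matches the lower bound, so 9 is optimal.

9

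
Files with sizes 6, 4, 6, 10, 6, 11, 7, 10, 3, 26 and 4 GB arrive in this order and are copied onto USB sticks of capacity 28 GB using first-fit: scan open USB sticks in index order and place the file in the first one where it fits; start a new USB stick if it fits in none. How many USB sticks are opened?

  6 → USB stick 1 (new)  [load 6/28]
  4 → USB stick 1  [load 10/28]
  6 → USB stick 1  [load 16/28]
  10 → USB stick 1  [load 26/28]
  6 → USB stick 2 (new)  [load 6/28]
  11 → USB stick 2  [load 17/28]
  7 → USB stick 2  [load 24/28]
  10 → USB stick 3 (new)  [load 10/28]
  3 → USB stick 2  [load 27/28]
  26 → USB stick 4 (new)  [load 26/28]
  4 → USB stick 3  [load 14/28]
4 USB sticks opened.

4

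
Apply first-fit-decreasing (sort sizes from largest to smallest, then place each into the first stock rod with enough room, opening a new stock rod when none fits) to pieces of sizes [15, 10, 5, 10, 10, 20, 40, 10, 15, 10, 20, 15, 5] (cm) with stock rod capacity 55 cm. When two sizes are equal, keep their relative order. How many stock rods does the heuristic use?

4

Sorted descending: 40, 20, 20, 15, 15, 15, 10, 10, 10, 10, 10, 5, 5.
  40 → stock rod 1 (new)  [load 40/55]
  20 → stock rod 2 (new)  [load 20/55]
  20 → stock rod 2  [load 40/55]
  15 → stock rod 1  [load 55/55]
  15 → stock rod 2  [load 55/55]
  15 → stock rod 3 (new)  [load 15/55]
  10 → stock rod 3  [load 25/55]
  10 → stock rod 3  [load 35/55]
  10 → stock rod 3  [load 45/55]
  10 → stock rod 3  [load 55/55]
  10 → stock rod 4 (new)  [load 10/55]
  5 → stock rod 4  [load 15/55]
  5 → stock rod 4  [load 20/55]
4 stock rods opened.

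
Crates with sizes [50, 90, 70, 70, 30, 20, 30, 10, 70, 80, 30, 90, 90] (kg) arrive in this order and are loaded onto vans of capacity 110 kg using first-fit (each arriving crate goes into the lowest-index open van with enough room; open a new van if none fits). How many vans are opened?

  50 → van 1 (new)  [load 50/110]
  90 → van 2 (new)  [load 90/110]
  70 → van 3 (new)  [load 70/110]
  70 → van 4 (new)  [load 70/110]
  30 → van 1  [load 80/110]
  20 → van 1  [load 100/110]
  30 → van 3  [load 100/110]
  10 → van 1  [load 110/110]
  70 → van 5 (new)  [load 70/110]
  80 → van 6 (new)  [load 80/110]
  30 → van 4  [load 100/110]
  90 → van 7 (new)  [load 90/110]
  90 → van 8 (new)  [load 90/110]
8 vans opened.

8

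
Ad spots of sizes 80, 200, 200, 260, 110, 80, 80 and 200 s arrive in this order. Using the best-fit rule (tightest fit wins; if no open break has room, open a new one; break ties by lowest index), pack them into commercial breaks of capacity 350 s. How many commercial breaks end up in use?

4

  80 → break 1 (new)  [load 80/350]
  200 → break 1  [load 280/350]
  200 → break 2 (new)  [load 200/350]
  260 → break 3 (new)  [load 260/350]
  110 → break 2  [load 310/350]
  80 → break 3  [load 340/350]
  80 → break 4 (new)  [load 80/350]
  200 → break 4  [load 280/350]
4 commercial breaks opened.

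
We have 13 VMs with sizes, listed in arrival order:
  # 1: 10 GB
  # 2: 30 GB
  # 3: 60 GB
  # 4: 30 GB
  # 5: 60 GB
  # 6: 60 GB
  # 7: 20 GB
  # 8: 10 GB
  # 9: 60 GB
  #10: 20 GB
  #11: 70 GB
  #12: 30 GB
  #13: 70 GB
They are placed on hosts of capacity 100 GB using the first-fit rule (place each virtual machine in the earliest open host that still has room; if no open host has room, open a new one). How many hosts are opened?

  10 → host 1 (new)  [load 10/100]
  30 → host 1  [load 40/100]
  60 → host 1  [load 100/100]
  30 → host 2 (new)  [load 30/100]
  60 → host 2  [load 90/100]
  60 → host 3 (new)  [load 60/100]
  20 → host 3  [load 80/100]
  10 → host 2  [load 100/100]
  60 → host 4 (new)  [load 60/100]
  20 → host 3  [load 100/100]
  70 → host 5 (new)  [load 70/100]
  30 → host 4  [load 90/100]
  70 → host 6 (new)  [load 70/100]
6 hosts opened.

6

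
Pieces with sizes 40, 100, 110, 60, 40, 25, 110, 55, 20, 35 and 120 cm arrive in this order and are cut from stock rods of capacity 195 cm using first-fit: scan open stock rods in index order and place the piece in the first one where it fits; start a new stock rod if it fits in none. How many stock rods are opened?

4

  40 → stock rod 1 (new)  [load 40/195]
  100 → stock rod 1  [load 140/195]
  110 → stock rod 2 (new)  [load 110/195]
  60 → stock rod 2  [load 170/195]
  40 → stock rod 1  [load 180/195]
  25 → stock rod 2  [load 195/195]
  110 → stock rod 3 (new)  [load 110/195]
  55 → stock rod 3  [load 165/195]
  20 → stock rod 3  [load 185/195]
  35 → stock rod 4 (new)  [load 35/195]
  120 → stock rod 4  [load 155/195]
4 stock rods opened.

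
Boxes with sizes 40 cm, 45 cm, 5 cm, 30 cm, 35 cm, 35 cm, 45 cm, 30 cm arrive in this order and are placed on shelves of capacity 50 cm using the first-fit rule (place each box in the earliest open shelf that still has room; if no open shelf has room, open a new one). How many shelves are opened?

7

  40 → shelf 1 (new)  [load 40/50]
  45 → shelf 2 (new)  [load 45/50]
  5 → shelf 1  [load 45/50]
  30 → shelf 3 (new)  [load 30/50]
  35 → shelf 4 (new)  [load 35/50]
  35 → shelf 5 (new)  [load 35/50]
  45 → shelf 6 (new)  [load 45/50]
  30 → shelf 7 (new)  [load 30/50]
7 shelves opened.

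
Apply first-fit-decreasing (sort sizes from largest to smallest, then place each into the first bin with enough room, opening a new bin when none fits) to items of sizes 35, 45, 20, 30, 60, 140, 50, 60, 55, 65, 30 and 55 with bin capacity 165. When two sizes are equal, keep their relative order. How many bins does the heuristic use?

4

Sorted descending: 140, 65, 60, 60, 55, 55, 50, 45, 35, 30, 30, 20.
  140 → bin 1 (new)  [load 140/165]
  65 → bin 2 (new)  [load 65/165]
  60 → bin 2  [load 125/165]
  60 → bin 3 (new)  [load 60/165]
  55 → bin 3  [load 115/165]
  55 → bin 4 (new)  [load 55/165]
  50 → bin 3  [load 165/165]
  45 → bin 4  [load 100/165]
  35 → bin 2  [load 160/165]
  30 → bin 4  [load 130/165]
  30 → bin 4  [load 160/165]
  20 → bin 1  [load 160/165]
4 bins opened.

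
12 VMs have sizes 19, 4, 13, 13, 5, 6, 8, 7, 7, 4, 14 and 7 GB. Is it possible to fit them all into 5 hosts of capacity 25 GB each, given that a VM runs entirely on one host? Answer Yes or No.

Yes

A valid assignment using 5 hosts:
  host 1: 19 + 6 = 25
  host 2: 14 + 8 = 22
  host 3: 13 + 7 + 5 = 25
  host 4: 13 + 7 + 4 = 24
  host 5: 7 + 4 = 11
Every load is within 25 GB, so 5 hosts suffice.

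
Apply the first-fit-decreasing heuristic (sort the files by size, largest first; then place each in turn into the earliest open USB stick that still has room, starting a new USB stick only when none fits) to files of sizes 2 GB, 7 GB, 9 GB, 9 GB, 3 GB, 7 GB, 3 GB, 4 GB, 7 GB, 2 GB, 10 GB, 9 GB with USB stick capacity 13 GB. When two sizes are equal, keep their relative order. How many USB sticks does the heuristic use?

7

Sorted descending: 10, 9, 9, 9, 7, 7, 7, 4, 3, 3, 2, 2.
  10 → USB stick 1 (new)  [load 10/13]
  9 → USB stick 2 (new)  [load 9/13]
  9 → USB stick 3 (new)  [load 9/13]
  9 → USB stick 4 (new)  [load 9/13]
  7 → USB stick 5 (new)  [load 7/13]
  7 → USB stick 6 (new)  [load 7/13]
  7 → USB stick 7 (new)  [load 7/13]
  4 → USB stick 2  [load 13/13]
  3 → USB stick 1  [load 13/13]
  3 → USB stick 3  [load 12/13]
  2 → USB stick 4  [load 11/13]
  2 → USB stick 4  [load 13/13]
7 USB sticks opened.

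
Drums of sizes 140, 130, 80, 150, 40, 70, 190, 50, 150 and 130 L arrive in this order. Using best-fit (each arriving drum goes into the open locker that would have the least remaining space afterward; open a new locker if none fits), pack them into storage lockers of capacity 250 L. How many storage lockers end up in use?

6

  140 → locker 1 (new)  [load 140/250]
  130 → locker 2 (new)  [load 130/250]
  80 → locker 1  [load 220/250]
  150 → locker 3 (new)  [load 150/250]
  40 → locker 3  [load 190/250]
  70 → locker 2  [load 200/250]
  190 → locker 4 (new)  [load 190/250]
  50 → locker 2  [load 250/250]
  150 → locker 5 (new)  [load 150/250]
  130 → locker 6 (new)  [load 130/250]
6 storage lockers opened.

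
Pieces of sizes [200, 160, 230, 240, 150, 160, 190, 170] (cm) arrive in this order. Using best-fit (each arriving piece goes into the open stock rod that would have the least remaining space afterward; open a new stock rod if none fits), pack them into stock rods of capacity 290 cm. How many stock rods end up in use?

  200 → stock rod 1 (new)  [load 200/290]
  160 → stock rod 2 (new)  [load 160/290]
  230 → stock rod 3 (new)  [load 230/290]
  240 → stock rod 4 (new)  [load 240/290]
  150 → stock rod 5 (new)  [load 150/290]
  160 → stock rod 6 (new)  [load 160/290]
  190 → stock rod 7 (new)  [load 190/290]
  170 → stock rod 8 (new)  [load 170/290]
8 stock rods opened.

8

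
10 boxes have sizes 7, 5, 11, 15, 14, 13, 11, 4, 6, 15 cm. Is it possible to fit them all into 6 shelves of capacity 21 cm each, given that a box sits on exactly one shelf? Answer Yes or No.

A valid assignment using 6 shelves:
  shelf 1: 15 + 6 = 21
  shelf 2: 15 + 5 = 20
  shelf 3: 14 + 7 = 21
  shelf 4: 13 + 4 = 17
  shelf 5: 11 = 11
  shelf 6: 11 = 11
Every load is within 21 cm, so 6 shelves suffice.

Yes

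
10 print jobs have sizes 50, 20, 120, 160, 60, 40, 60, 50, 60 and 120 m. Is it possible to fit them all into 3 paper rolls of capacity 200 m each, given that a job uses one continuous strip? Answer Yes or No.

No

Total = 740 m; ⌈740/200⌉ = 4.
At least 4 paper rolls are required, but only 3 are allowed.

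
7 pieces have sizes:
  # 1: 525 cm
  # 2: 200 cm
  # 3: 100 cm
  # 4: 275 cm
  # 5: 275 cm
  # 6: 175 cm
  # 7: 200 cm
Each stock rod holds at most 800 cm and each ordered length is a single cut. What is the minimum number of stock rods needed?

3

Total = 525 + 275 + 275 + 200 + 200 + 175 + 100 = 1750 cm.
Lower bound: ⌈1750/800⌉ = 3 stock rods.
A packing using 3 stock rods:
  stock rod 1: 525 + 275 = 800
  stock rod 2: 275 + 200 + 200 + 100 = 775
  stock rod 3: 175 = 175
This matches the lower bound, so 3 is optimal.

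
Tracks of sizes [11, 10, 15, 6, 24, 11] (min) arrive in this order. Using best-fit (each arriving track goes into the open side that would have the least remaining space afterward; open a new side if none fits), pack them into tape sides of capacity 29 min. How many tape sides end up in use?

3

  11 → side 1 (new)  [load 11/29]
  10 → side 1  [load 21/29]
  15 → side 2 (new)  [load 15/29]
  6 → side 1  [load 27/29]
  24 → side 3 (new)  [load 24/29]
  11 → side 2  [load 26/29]
3 tape sides opened.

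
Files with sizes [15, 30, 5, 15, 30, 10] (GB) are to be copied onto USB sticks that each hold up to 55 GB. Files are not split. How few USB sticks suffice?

Total = 30 + 30 + 15 + 15 + 10 + 5 = 105 GB.
Lower bound: ⌈105/55⌉ = 2 USB sticks.
A packing using 2 USB sticks:
  USB stick 1: 30 + 15 + 10 = 55
  USB stick 2: 30 + 15 + 5 = 50
This matches the lower bound, so 2 is optimal.

2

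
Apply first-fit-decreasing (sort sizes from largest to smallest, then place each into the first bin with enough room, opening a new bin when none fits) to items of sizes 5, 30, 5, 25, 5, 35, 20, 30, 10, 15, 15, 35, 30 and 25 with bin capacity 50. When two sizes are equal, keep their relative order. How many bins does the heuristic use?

6

Sorted descending: 35, 35, 30, 30, 30, 25, 25, 20, 15, 15, 10, 5, 5, 5.
  35 → bin 1 (new)  [load 35/50]
  35 → bin 2 (new)  [load 35/50]
  30 → bin 3 (new)  [load 30/50]
  30 → bin 4 (new)  [load 30/50]
  30 → bin 5 (new)  [load 30/50]
  25 → bin 6 (new)  [load 25/50]
  25 → bin 6  [load 50/50]
  20 → bin 3  [load 50/50]
  15 → bin 1  [load 50/50]
  15 → bin 2  [load 50/50]
  10 → bin 4  [load 40/50]
  5 → bin 4  [load 45/50]
  5 → bin 4  [load 50/50]
  5 → bin 5  [load 35/50]
6 bins opened.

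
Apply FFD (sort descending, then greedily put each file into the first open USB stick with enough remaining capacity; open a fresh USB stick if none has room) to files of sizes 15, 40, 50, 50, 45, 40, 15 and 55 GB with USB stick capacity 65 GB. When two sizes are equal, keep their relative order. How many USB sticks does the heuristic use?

Sorted descending: 55, 50, 50, 45, 40, 40, 15, 15.
  55 → USB stick 1 (new)  [load 55/65]
  50 → USB stick 2 (new)  [load 50/65]
  50 → USB stick 3 (new)  [load 50/65]
  45 → USB stick 4 (new)  [load 45/65]
  40 → USB stick 5 (new)  [load 40/65]
  40 → USB stick 6 (new)  [load 40/65]
  15 → USB stick 2  [load 65/65]
  15 → USB stick 3  [load 65/65]
6 USB sticks opened.

6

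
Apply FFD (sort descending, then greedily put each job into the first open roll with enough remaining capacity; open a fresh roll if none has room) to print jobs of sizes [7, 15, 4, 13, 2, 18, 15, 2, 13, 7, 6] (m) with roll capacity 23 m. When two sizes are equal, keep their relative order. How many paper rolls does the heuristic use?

5

Sorted descending: 18, 15, 15, 13, 13, 7, 7, 6, 4, 2, 2.
  18 → roll 1 (new)  [load 18/23]
  15 → roll 2 (new)  [load 15/23]
  15 → roll 3 (new)  [load 15/23]
  13 → roll 4 (new)  [load 13/23]
  13 → roll 5 (new)  [load 13/23]
  7 → roll 2  [load 22/23]
  7 → roll 3  [load 22/23]
  6 → roll 4  [load 19/23]
  4 → roll 1  [load 22/23]
  2 → roll 4  [load 21/23]
  2 → roll 4  [load 23/23]
5 paper rolls opened.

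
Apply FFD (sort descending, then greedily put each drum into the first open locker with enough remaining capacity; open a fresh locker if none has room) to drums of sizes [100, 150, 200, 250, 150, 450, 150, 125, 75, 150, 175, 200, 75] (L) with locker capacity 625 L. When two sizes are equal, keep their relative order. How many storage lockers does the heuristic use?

Sorted descending: 450, 250, 200, 200, 175, 150, 150, 150, 150, 125, 100, 75, 75.
  450 → locker 1 (new)  [load 450/625]
  250 → locker 2 (new)  [load 250/625]
  200 → locker 2  [load 450/625]
  200 → locker 3 (new)  [load 200/625]
  175 → locker 1  [load 625/625]
  150 → locker 2  [load 600/625]
  150 → locker 3  [load 350/625]
  150 → locker 3  [load 500/625]
  150 → locker 4 (new)  [load 150/625]
  125 → locker 3  [load 625/625]
  100 → locker 4  [load 250/625]
  75 → locker 4  [load 325/625]
  75 → locker 4  [load 400/625]
4 storage lockers opened.

4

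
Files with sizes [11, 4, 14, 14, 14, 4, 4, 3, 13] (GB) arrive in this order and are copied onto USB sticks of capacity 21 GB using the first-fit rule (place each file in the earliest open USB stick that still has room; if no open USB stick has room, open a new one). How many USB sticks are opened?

  11 → USB stick 1 (new)  [load 11/21]
  4 → USB stick 1  [load 15/21]
  14 → USB stick 2 (new)  [load 14/21]
  14 → USB stick 3 (new)  [load 14/21]
  14 → USB stick 4 (new)  [load 14/21]
  4 → USB stick 1  [load 19/21]
  4 → USB stick 2  [load 18/21]
  3 → USB stick 2  [load 21/21]
  13 → USB stick 5 (new)  [load 13/21]
5 USB sticks opened.

5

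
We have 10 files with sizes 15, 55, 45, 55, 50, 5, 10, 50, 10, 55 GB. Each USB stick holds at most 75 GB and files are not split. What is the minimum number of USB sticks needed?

Total = 55 + 55 + 55 + 50 + 50 + 45 + 15 + 10 + 10 + 5 = 350 GB.
Lower bound: ⌈350/75⌉ = 5 USB sticks.
Also, 6 files each exceed 75/2 GB, and no two of those can share a USB stick, so at least 6 USB sticks are needed.
A packing using 6 USB sticks:
  USB stick 1: 55 + 15 + 5 = 75
  USB stick 2: 55 + 10 + 10 = 75
  USB stick 3: 55 = 55
  USB stick 4: 50 = 50
  USB stick 5: 50 = 50
  USB stick 6: 45 = 45
This matches the lower bound, so 6 is optimal.

6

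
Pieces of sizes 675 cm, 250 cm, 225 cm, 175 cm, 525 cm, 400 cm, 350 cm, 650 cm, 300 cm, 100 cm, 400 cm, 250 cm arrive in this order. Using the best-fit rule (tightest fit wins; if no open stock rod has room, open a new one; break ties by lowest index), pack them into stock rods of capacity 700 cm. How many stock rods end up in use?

7

  675 → stock rod 1 (new)  [load 675/700]
  250 → stock rod 2 (new)  [load 250/700]
  225 → stock rod 2  [load 475/700]
  175 → stock rod 2  [load 650/700]
  525 → stock rod 3 (new)  [load 525/700]
  400 → stock rod 4 (new)  [load 400/700]
  350 → stock rod 5 (new)  [load 350/700]
  650 → stock rod 6 (new)  [load 650/700]
  300 → stock rod 4  [load 700/700]
  100 → stock rod 3  [load 625/700]
  400 → stock rod 7 (new)  [load 400/700]
  250 → stock rod 7  [load 650/700]
7 stock rods opened.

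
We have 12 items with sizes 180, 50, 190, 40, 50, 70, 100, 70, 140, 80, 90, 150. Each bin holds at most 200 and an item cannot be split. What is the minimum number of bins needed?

7

Total = 190 + 180 + 150 + 140 + 100 + 90 + 80 + 70 + 70 + 50 + 50 + 40 = 1210.
Lower bound: ⌈1210/200⌉ = 7 bins.
A packing using 7 bins:
  bin 1: 190 = 190
  bin 2: 180 = 180
  bin 3: 150 + 50 = 200
  bin 4: 140 + 50 = 190
  bin 5: 100 + 90 = 190
  bin 6: 80 + 70 + 40 = 190
  bin 7: 70 = 70
This matches the lower bound, so 7 is optimal.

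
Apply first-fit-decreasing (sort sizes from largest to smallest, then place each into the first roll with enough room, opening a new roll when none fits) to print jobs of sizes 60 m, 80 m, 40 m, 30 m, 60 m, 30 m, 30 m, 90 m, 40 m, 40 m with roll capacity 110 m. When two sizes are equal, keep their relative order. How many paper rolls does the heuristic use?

Sorted descending: 90, 80, 60, 60, 40, 40, 40, 30, 30, 30.
  90 → roll 1 (new)  [load 90/110]
  80 → roll 2 (new)  [load 80/110]
  60 → roll 3 (new)  [load 60/110]
  60 → roll 4 (new)  [load 60/110]
  40 → roll 3  [load 100/110]
  40 → roll 4  [load 100/110]
  40 → roll 5 (new)  [load 40/110]
  30 → roll 2  [load 110/110]
  30 → roll 5  [load 70/110]
  30 → roll 5  [load 100/110]
5 paper rolls opened.

5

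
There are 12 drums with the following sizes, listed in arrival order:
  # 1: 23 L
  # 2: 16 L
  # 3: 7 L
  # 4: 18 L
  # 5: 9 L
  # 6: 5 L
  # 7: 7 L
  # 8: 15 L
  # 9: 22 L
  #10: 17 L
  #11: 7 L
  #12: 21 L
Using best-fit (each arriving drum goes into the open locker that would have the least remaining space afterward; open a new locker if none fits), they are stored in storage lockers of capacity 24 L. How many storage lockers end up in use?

8

  23 → locker 1 (new)  [load 23/24]
  16 → locker 2 (new)  [load 16/24]
  7 → locker 2  [load 23/24]
  18 → locker 3 (new)  [load 18/24]
  9 → locker 4 (new)  [load 9/24]
  5 → locker 3  [load 23/24]
  7 → locker 4  [load 16/24]
  15 → locker 5 (new)  [load 15/24]
  22 → locker 6 (new)  [load 22/24]
  17 → locker 7 (new)  [load 17/24]
  7 → locker 7  [load 24/24]
  21 → locker 8 (new)  [load 21/24]
8 storage lockers opened.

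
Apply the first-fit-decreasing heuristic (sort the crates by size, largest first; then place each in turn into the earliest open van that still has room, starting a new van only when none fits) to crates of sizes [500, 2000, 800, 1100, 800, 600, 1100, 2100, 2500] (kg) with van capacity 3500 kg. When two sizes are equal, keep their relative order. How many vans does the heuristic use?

Sorted descending: 2500, 2100, 2000, 1100, 1100, 800, 800, 600, 500.
  2500 → van 1 (new)  [load 2500/3500]
  2100 → van 2 (new)  [load 2100/3500]
  2000 → van 3 (new)  [load 2000/3500]
  1100 → van 2  [load 3200/3500]
  1100 → van 3  [load 3100/3500]
  800 → van 1  [load 3300/3500]
  800 → van 4 (new)  [load 800/3500]
  600 → van 4  [load 1400/3500]
  500 → van 4  [load 1900/3500]
4 vans opened.

4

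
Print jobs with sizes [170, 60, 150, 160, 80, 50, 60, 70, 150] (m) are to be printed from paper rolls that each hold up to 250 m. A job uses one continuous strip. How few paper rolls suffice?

5

Total = 170 + 160 + 150 + 150 + 80 + 70 + 60 + 60 + 50 = 950 m.
Lower bound: ⌈950/250⌉ = 4 paper rolls.
A packing using 5 paper rolls:
  roll 1: 170 + 80 = 250
  roll 2: 160 + 70 = 230
  roll 3: 150 + 60 = 210
  roll 4: 150 + 60 = 210
  roll 5: 50 = 50
No arrangement into 4 paper rolls stays within capacity, so 5 is optimal.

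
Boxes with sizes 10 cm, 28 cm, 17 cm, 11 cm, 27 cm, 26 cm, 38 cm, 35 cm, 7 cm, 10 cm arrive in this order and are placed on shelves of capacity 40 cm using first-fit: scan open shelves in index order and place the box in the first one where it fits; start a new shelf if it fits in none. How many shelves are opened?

  10 → shelf 1 (new)  [load 10/40]
  28 → shelf 1  [load 38/40]
  17 → shelf 2 (new)  [load 17/40]
  11 → shelf 2  [load 28/40]
  27 → shelf 3 (new)  [load 27/40]
  26 → shelf 4 (new)  [load 26/40]
  38 → shelf 5 (new)  [load 38/40]
  35 → shelf 6 (new)  [load 35/40]
  7 → shelf 2  [load 35/40]
  10 → shelf 3  [load 37/40]
6 shelves opened.

6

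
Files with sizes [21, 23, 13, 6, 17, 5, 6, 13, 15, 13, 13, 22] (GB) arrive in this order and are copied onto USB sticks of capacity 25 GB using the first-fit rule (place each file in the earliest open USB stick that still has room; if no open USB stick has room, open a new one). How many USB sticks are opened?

  21 → USB stick 1 (new)  [load 21/25]
  23 → USB stick 2 (new)  [load 23/25]
  13 → USB stick 3 (new)  [load 13/25]
  6 → USB stick 3  [load 19/25]
  17 → USB stick 4 (new)  [load 17/25]
  5 → USB stick 3  [load 24/25]
  6 → USB stick 4  [load 23/25]
  13 → USB stick 5 (new)  [load 13/25]
  15 → USB stick 6 (new)  [load 15/25]
  13 → USB stick 7 (new)  [load 13/25]
  13 → USB stick 8 (new)  [load 13/25]
  22 → USB stick 9 (new)  [load 22/25]
9 USB sticks opened.

9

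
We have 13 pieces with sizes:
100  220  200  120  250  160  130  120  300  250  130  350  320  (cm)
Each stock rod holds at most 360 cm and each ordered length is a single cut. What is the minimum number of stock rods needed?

Total = 350 + 320 + 300 + 250 + 250 + 220 + 200 + 160 + 130 + 130 + 120 + 120 + 100 = 2650 cm.
Lower bound: ⌈2650/360⌉ = 8 stock rods.
A packing using 9 stock rods:
  stock rod 1: 350 = 350
  stock rod 2: 320 = 320
  stock rod 3: 300 = 300
  stock rod 4: 250 + 100 = 350
  stock rod 5: 250 = 250
  stock rod 6: 220 + 130 = 350
  stock rod 7: 200 + 160 = 360
  stock rod 8: 130 + 120 = 250
  stock rod 9: 120 = 120
No arrangement into 8 stock rods stays within capacity, so 9 is optimal.

9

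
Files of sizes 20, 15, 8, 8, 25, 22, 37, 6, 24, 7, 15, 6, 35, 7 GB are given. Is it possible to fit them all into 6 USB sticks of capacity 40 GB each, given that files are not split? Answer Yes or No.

Total = 235 GB; ⌈235/40⌉ = 6.
The bound of 6 does not rule out 6, but exhaustive search shows no assignment into 6 USB sticks of capacity 40 GB exists — the minimum is 7.

No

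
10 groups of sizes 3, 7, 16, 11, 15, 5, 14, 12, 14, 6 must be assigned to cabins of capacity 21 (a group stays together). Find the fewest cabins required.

Total = 16 + 15 + 14 + 14 + 12 + 11 + 7 + 6 + 5 + 3 = 103.
Lower bound: ⌈103/21⌉ = 5 cabins.
Also, 6 groups each exceed 21/2, and no two of those can share a cabin, so at least 6 cabins are needed.
A packing using 6 cabins:
  cabin 1: 16 + 5 = 21
  cabin 2: 15 + 6 = 21
  cabin 3: 14 + 7 = 21
  cabin 4: 14 + 3 = 17
  cabin 5: 12 = 12
  cabin 6: 11 = 11
This matches the lower bound, so 6 is optimal.

6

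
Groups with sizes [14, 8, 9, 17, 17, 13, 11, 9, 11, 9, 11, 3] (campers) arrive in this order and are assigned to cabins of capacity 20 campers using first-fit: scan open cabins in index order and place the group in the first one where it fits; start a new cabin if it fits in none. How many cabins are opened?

8

  14 → cabin 1 (new)  [load 14/20]
  8 → cabin 2 (new)  [load 8/20]
  9 → cabin 2  [load 17/20]
  17 → cabin 3 (new)  [load 17/20]
  17 → cabin 4 (new)  [load 17/20]
  13 → cabin 5 (new)  [load 13/20]
  11 → cabin 6 (new)  [load 11/20]
  9 → cabin 6  [load 20/20]
  11 → cabin 7 (new)  [load 11/20]
  9 → cabin 7  [load 20/20]
  11 → cabin 8 (new)  [load 11/20]
  3 → cabin 1  [load 17/20]
8 cabins opened.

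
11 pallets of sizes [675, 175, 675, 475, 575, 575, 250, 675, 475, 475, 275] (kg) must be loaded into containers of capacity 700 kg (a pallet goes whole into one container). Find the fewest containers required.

9

Total = 675 + 675 + 675 + 575 + 575 + 475 + 475 + 475 + 275 + 250 + 175 = 5300 kg.
Lower bound: ⌈5300/700⌉ = 8 containers.
A packing using 9 containers:
  container 1: 675 = 675
  container 2: 675 = 675
  container 3: 675 = 675
  container 4: 575 = 575
  container 5: 575 = 575
  container 6: 475 + 175 = 650
  container 7: 475 = 475
  container 8: 475 = 475
  container 9: 275 + 250 = 525
No arrangement into 8 containers stays within capacity, so 9 is optimal.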